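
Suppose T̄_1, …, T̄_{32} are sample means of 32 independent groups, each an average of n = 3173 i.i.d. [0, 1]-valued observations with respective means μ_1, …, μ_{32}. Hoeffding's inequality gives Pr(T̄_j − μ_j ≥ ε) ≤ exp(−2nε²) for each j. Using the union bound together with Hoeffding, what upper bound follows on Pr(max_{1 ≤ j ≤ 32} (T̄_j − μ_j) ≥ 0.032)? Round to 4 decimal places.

0.0482

Per-experiment Hoeffding bound: exp(−2·3173·0.032²) = exp(−6.49830) = 0.001506.
Union bound over 32 events: 32·0.001506 = 0.04819.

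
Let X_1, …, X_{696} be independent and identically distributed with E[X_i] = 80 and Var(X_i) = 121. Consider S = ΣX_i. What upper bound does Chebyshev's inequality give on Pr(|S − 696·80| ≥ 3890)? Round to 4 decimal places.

Var(S) = n·Var(X_i) = 696·121 = 84216.
Chebyshev: Pr(|S − 696·80| ≥ 3890) ≤ Var(S)/3890² = 84216/15132100 = 0.0056.

0.0056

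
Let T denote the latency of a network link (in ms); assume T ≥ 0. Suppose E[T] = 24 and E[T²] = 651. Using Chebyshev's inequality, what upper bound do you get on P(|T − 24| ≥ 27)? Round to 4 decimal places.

Var(T) = E[T²] − (E[T])² = 651 − 576 = 75.
Chebyshev's inequality: P(|T − μ| ≥ t) ≤ Var(T)/t² = 75/729 = 0.1029.

0.1029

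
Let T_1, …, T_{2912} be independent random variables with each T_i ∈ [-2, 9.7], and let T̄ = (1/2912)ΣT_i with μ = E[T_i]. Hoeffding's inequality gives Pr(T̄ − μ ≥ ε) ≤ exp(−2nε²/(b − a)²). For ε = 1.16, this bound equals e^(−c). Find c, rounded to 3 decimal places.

57.249

c = 2nε²/(b − a)² = 2·2912·1.16² / 11.7² = 57.2487.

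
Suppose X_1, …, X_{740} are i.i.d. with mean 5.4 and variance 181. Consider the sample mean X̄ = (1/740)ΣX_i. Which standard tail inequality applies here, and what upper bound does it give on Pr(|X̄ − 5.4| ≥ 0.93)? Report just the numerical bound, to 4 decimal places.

0.2828

With mean and variance of each term known, Chebyshev's inequality bounds the deviation of the sum (or sample mean).
Var(X̄) = Var(X_i)/n = 181/740 = 0.24459.
Chebyshev: Pr(|X̄ − 5.4| ≥ 0.93) ≤ Var(X̄)/(0.93)² = 181/(740·0.93²) = 0.2828.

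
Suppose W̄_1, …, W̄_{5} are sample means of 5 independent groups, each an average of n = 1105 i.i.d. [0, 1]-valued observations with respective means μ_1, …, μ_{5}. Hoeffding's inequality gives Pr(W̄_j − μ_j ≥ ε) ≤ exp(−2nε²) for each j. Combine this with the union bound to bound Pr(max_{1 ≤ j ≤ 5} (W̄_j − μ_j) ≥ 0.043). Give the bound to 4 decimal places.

0.0840

Per-experiment Hoeffding bound: exp(−2·1105·0.043²) = exp(−4.08629) = 0.016801.
Union bound over 5 events: 5·0.016801 = 0.08401.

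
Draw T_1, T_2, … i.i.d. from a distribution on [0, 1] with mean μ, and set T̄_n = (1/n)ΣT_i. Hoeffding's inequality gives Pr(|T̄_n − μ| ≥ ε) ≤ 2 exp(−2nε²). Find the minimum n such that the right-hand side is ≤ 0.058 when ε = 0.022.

3658

Require 2·exp(−2nε²) ≤ 0.058, i.e. 2nε² ≥ ln(2/0.058) = 3.540459.
So n ≥ 3.540459 / (2·0.022²) = 3657.499.
The smallest integer n is 3658.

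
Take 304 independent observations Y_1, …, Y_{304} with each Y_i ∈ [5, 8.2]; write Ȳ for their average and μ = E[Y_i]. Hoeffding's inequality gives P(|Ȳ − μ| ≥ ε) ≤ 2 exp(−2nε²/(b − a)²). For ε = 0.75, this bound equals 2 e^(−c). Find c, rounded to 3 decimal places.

33.398

c = 2nε²/(b − a)² = 2·304·0.75² / 3.2² = 33.3984.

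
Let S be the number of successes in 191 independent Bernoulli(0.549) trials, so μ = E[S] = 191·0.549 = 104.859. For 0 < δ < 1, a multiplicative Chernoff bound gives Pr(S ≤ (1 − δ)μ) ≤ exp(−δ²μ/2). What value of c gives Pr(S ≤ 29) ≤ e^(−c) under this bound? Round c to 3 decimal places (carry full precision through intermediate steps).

Write 29 = (1 − δ)μ, so δ = 1 − 29/104.859 = 0.7234381…
Then the exponent is δ²μ/2 = (μ − 29)²/(2μ) = 27.439647.

27.440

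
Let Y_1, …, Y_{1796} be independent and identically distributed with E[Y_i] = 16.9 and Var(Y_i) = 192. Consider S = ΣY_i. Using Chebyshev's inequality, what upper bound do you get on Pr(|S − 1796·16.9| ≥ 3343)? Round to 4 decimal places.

0.0309

Var(S) = n·Var(Y_i) = 1796·192 = 344832.
Chebyshev: Pr(|S − 1796·16.9| ≥ 3343) ≤ Var(S)/3343² = 344832/11175649 = 0.0309.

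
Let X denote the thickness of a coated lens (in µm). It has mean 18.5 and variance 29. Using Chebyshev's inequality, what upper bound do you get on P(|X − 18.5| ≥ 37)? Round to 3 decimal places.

Chebyshev: P(|X − μ| ≥ t) ≤ Var(X)/t².
Bound = 29 / 1369 = 0.0212.

0.021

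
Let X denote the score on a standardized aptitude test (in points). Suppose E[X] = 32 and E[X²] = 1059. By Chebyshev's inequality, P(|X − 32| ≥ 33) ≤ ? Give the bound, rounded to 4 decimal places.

0.0321

Var(X) = E[X²] − (E[X])² = 1059 − 1024 = 35.
Chebyshev's inequality: P(|X − μ| ≥ t) ≤ Var(X)/t² = 35/1089 = 0.0321.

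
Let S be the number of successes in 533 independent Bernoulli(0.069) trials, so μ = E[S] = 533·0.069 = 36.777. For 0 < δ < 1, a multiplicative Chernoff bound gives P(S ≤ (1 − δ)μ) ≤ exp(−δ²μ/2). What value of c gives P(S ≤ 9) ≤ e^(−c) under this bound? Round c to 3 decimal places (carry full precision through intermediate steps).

10.490

Write 9 = (1 − δ)μ, so δ = 1 − 9/36.777 = 0.7552818…
Then the exponent is δ²μ/2 = (μ − 9)²/(2μ) = 10.489732.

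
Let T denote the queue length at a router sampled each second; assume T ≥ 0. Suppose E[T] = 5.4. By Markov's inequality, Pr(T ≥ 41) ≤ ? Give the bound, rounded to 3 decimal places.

Markov's inequality: for a non-negative random variable, Pr(T ≥ a) ≤ E[T]/a.
Here E[T] = 5.4 and a = 41, so the bound is 5.4/41 = 0.1317.

0.132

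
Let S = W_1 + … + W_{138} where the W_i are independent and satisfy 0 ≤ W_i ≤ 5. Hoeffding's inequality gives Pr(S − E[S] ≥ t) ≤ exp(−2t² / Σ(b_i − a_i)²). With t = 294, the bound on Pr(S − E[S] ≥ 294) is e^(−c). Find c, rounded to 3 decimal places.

50.108

Σ(b_i − a_i)² = 138·(5)² = 3450.
c = 2t²/3450 = 2·294²/3450 = 50.1078.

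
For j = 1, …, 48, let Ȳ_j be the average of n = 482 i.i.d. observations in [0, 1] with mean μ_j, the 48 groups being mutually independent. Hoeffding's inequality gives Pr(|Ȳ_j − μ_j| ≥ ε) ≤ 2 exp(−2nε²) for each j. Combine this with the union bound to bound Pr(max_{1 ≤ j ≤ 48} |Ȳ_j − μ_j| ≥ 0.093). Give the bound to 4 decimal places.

Per-experiment Hoeffding bound: 2·exp(−2·482·0.093²) = 2·exp(−8.33764) = 0.00047867.
Union bound over 48 events: 48·0.00047867 = 0.02298.

0.0230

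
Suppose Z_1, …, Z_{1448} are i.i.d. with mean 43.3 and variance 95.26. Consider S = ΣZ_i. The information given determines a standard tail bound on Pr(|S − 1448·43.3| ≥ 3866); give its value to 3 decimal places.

With mean and variance of each term known, Chebyshev's inequality bounds the deviation of the sum (or sample mean).
Var(S) = n·Var(Z_i) = 1448·95.26 = 137936.48.
Chebyshev: Pr(|S − 1448·43.3| ≥ 3866) ≤ Var(S)/3866² = 137936.48/14945956 = 0.0092.

0.009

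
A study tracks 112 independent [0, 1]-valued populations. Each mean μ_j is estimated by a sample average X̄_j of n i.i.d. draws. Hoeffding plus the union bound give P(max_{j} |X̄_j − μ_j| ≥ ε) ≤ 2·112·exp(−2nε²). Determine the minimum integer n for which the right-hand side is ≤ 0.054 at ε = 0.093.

482

Need 2·112·exp(−2nε²) ≤ 0.054, i.e. exp(−2nε²) ≤ 0.054/224.
So 2nε² ≥ ln(224/0.054) = 8.330417.
Hence n ≥ 8.330417/(2·0.093²) = 481.583.
The smallest integer n is 482.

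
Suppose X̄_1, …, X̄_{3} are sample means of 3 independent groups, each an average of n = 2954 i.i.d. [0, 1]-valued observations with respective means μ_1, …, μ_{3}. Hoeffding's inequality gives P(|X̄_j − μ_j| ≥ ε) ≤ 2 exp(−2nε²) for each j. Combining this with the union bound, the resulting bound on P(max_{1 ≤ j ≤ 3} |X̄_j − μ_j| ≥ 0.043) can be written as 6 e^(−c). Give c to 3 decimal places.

Union bound over the 3 events: P(max_{1 ≤ j ≤ 3} |X̄_j − μ_j| ≥ 0.043) ≤ 3·2·exp(−2nε²) = 6 exp(−2·2954·0.043²).
So c = 2·2954·0.043² = 10.9239.

10.924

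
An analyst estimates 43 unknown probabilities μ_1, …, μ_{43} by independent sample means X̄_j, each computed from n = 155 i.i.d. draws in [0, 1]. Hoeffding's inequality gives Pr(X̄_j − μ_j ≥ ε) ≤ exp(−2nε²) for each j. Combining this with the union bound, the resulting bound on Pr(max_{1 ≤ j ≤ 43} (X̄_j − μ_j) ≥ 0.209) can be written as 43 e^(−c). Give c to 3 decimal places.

13.541

Union bound over the 43 events: Pr(max_{1 ≤ j ≤ 43} (X̄_j − μ_j) ≥ 0.209) ≤ 43·exp(−2nε²) = 43 exp(−2·155·0.209²).
So c = 2·155·0.209² = 13.5411.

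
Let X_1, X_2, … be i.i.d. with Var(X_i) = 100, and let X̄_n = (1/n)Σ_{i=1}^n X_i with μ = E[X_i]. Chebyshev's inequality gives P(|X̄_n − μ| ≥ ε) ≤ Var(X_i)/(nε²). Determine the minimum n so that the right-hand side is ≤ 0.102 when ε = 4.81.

Require 100/(n·4.81²) ≤ 0.102, i.e. n ≥ 100/(0.102·4.81²) = 42.375.
The smallest integer n is 43.

43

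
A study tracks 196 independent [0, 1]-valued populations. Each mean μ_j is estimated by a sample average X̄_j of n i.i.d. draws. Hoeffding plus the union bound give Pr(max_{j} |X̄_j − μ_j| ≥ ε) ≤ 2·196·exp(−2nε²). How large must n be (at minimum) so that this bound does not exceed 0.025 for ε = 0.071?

Need 2·196·exp(−2nε²) ≤ 0.025, i.e. exp(−2nε²) ≤ 0.025/392.
So 2nε² ≥ ln(392/0.025) = 9.660141.
Hence n ≥ 9.660141/(2·0.071²) = 958.157.
The smallest integer n is 959.

959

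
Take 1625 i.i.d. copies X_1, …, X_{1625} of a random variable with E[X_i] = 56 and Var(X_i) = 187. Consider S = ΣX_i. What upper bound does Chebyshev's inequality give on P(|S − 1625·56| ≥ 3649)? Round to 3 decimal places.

0.023

Var(S) = n·Var(X_i) = 1625·187 = 303875.
Chebyshev: P(|S − 1625·56| ≥ 3649) ≤ Var(S)/3649² = 303875/13315201 = 0.0228.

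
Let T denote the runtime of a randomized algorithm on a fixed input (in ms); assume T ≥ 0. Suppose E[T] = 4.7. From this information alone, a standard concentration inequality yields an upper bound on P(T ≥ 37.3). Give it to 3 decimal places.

Only the mean of a non-negative variable is known, so Markov's inequality is the applicable tail bound.
Markov's inequality: for a non-negative random variable, P(T ≥ a) ≤ E[T]/a.
Here E[T] = 4.7 and a = 37.3, so the bound is 4.7/37.3 = 0.1260.

0.126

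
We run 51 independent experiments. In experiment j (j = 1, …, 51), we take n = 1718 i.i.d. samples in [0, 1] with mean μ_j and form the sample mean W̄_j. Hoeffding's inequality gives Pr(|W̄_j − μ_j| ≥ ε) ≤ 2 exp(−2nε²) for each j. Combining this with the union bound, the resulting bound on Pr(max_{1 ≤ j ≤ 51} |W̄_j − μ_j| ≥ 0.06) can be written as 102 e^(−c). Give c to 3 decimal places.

Union bound over the 51 events: Pr(max_{1 ≤ j ≤ 51} |W̄_j − μ_j| ≥ 0.06) ≤ 51·2·exp(−2nε²) = 102 exp(−2·1718·0.06²).
So c = 2·1718·0.06² = 12.3696.

12.370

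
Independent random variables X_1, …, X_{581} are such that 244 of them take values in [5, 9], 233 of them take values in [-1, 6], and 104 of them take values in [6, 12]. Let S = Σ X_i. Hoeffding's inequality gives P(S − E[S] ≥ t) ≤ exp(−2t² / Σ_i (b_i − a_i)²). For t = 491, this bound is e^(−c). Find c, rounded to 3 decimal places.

25.290

Σ(b_i − a_i)² = 244·4² + 233·7² + 104·6² = 19065.
c = 2t² / 19065 = 2·491² / 19065 = 25.2904.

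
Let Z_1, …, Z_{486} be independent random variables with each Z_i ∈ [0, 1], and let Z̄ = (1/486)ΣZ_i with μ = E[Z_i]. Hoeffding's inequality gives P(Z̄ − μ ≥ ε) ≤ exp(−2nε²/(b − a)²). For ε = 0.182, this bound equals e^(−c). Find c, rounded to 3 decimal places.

32.197

c = 2nε²/(b − a)² = 2·486·0.182² / 1² = 32.1965.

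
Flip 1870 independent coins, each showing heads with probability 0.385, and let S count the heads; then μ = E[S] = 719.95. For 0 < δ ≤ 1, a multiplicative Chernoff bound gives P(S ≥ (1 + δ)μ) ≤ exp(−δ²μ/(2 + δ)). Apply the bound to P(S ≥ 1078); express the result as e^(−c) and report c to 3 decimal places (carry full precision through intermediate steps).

Write 1078 = (1 + δ)μ, so δ = 1078/719.95 − 1 = 0.4973262…
Then the exponent is δ²μ/(2 + δ) = (1078 − μ)² / (μ·(2 + δ)) = 71.303319.

71.303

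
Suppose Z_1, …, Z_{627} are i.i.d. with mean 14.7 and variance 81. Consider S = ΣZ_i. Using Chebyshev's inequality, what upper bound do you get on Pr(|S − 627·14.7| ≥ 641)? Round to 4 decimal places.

Var(S) = n·Var(Z_i) = 627·81 = 50787.
Chebyshev: Pr(|S − 627·14.7| ≥ 641) ≤ Var(S)/641² = 50787/410881 = 0.1236.

0.1236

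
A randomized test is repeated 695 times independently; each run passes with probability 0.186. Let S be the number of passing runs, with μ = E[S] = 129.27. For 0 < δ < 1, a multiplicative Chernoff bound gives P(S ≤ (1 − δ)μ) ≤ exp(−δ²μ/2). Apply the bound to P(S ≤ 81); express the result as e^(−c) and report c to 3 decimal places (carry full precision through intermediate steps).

Write 81 = (1 − δ)μ, so δ = 1 − 81/129.27 = 0.3734045…
Then the exponent is δ²μ/2 = (μ − 81)²/(2μ) = 9.012118.

9.012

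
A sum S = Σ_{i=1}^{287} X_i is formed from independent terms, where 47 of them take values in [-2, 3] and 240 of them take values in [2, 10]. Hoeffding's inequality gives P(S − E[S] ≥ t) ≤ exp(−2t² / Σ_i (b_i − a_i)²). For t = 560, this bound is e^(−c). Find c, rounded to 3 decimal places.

37.932

Σ(b_i − a_i)² = 47·5² + 240·8² = 16535.
c = 2t² / 16535 = 2·560² / 16535 = 37.9317.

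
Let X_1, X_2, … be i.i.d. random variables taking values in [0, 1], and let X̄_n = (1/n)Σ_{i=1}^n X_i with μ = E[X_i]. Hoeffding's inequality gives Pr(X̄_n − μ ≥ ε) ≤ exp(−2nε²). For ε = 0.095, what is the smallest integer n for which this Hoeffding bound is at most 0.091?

133

Require exp(−2nε²) ≤ 0.091, i.e. 2nε² ≥ ln(1/0.091) = 2.396896.
So n ≥ 2.396896 / (2·0.095²) = 132.792.
The smallest integer n is 133.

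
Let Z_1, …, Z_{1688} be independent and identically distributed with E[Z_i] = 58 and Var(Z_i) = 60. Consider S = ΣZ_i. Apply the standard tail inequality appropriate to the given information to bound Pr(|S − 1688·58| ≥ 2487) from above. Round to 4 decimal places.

With mean and variance of each term known, Chebyshev's inequality bounds the deviation of the sum (or sample mean).
Var(S) = n·Var(Z_i) = 1688·60 = 101280.
Chebyshev: Pr(|S − 1688·58| ≥ 2487) ≤ Var(S)/2487² = 101280/6185169 = 0.0164.

0.0164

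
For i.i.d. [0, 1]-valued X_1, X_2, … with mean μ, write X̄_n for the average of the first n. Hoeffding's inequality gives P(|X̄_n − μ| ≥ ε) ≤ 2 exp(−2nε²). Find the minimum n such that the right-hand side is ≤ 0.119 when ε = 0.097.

Require 2·exp(−2nε²) ≤ 0.119, i.e. 2nε² ≥ ln(2/0.119) = 2.821779.
So n ≥ 2.821779 / (2·0.097²) = 149.951.
The smallest integer n is 150.

150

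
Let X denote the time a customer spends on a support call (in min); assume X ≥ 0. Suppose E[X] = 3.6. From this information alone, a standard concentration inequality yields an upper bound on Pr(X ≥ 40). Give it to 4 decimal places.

0.0900

Only the mean of a non-negative variable is known, so Markov's inequality is the applicable tail bound.
Markov's inequality: for a non-negative random variable, Pr(X ≥ a) ≤ E[X]/a.
Here E[X] = 3.6 and a = 40, so the bound is 3.6/40 = 0.0900.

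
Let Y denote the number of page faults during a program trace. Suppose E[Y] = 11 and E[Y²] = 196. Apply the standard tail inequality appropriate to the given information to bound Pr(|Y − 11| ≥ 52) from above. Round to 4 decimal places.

0.0277

The first two moments determine the variance, so Chebyshev's inequality is the sharpest standard bound available.
Var(Y) = E[Y²] − (E[Y])² = 196 − 121 = 75.
Chebyshev's inequality: Pr(|Y − μ| ≥ t) ≤ Var(Y)/t² = 75/2704 = 0.0277.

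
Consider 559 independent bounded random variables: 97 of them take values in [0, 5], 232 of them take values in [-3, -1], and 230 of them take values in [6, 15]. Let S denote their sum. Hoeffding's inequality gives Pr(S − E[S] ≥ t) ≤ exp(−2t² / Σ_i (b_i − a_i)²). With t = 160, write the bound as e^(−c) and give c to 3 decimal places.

Σ(b_i − a_i)² = 97·5² + 232·2² + 230·9² = 21983.
c = 2t² / 21983 = 2·160² / 21983 = 2.3291.

2.329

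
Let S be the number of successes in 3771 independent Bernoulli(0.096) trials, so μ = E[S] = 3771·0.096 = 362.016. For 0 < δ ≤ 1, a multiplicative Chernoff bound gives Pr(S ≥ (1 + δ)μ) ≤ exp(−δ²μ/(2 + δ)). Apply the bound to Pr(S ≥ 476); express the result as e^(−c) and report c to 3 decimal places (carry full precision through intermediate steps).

Write 476 = (1 + δ)μ, so δ = 476/362.016 − 1 = 0.314859…
Then the exponent is δ²μ/(2 + δ) = (476 − μ)² / (μ·(2 + δ)) = 15.503704.

15.504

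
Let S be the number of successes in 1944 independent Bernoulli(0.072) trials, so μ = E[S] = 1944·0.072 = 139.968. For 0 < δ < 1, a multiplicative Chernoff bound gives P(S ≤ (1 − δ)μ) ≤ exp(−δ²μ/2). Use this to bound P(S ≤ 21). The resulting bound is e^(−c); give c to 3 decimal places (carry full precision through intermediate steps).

Write 21 = (1 − δ)μ, so δ = 1 − 21/139.968 = 0.8499657…
Then the exponent is δ²μ/2 = (μ − 21)²/(2μ) = 50.559360.

50.559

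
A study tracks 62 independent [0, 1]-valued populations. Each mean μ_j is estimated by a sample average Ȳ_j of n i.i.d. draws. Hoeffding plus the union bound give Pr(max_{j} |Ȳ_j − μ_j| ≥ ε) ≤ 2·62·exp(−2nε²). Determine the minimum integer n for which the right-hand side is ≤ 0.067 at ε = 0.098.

Need 2·62·exp(−2nε²) ≤ 0.067, i.e. exp(−2nε²) ≤ 0.067/124.
So 2nε² ≥ ln(124/0.067) = 7.523344.
Hence n ≥ 7.523344/(2·0.098²) = 391.678.
The smallest integer n is 392.

392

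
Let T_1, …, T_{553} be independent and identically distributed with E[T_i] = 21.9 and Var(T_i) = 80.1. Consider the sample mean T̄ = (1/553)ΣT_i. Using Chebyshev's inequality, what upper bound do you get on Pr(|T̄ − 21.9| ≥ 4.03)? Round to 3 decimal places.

0.009

Var(T̄) = Var(T_i)/n = 80.1/553 = 0.14485.
Chebyshev: Pr(|T̄ − 21.9| ≥ 4.03) ≤ Var(T̄)/(4.03)² = 80.1/(553·4.03²) = 0.0089.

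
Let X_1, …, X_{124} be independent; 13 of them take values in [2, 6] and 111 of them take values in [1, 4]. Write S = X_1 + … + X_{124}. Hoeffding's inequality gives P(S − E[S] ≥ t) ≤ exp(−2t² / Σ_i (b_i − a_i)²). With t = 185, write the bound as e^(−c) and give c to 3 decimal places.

56.711

Σ(b_i − a_i)² = 13·4² + 111·3² = 1207.
c = 2t² / 1207 = 2·185² / 1207 = 56.7109.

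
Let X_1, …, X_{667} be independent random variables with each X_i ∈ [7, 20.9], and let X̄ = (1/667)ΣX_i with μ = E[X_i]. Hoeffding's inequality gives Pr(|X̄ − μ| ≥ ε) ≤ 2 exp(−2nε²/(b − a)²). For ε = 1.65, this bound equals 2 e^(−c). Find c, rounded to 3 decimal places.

18.797

c = 2nε²/(b − a)² = 2·667·1.65² / 13.9² = 18.7972.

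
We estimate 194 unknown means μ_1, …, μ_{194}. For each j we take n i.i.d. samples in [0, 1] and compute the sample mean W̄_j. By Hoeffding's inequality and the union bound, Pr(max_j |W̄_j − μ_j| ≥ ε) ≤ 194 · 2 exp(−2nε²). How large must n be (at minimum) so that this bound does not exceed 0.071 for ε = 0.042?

Need 2·194·exp(−2nε²) ≤ 0.071, i.e. exp(−2nε²) ≤ 0.071/388.
So 2nε² ≥ ln(388/0.071) = 8.606081.
Hence n ≥ 8.606081/(2·0.042²) = 2439.365.
The smallest integer n is 2440.

2440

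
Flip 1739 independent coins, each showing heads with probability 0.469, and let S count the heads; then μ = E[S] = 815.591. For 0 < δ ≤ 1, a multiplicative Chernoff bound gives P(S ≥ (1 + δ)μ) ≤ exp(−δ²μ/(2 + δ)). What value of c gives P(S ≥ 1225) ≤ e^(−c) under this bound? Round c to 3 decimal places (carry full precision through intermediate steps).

82.141

Write 1225 = (1 + δ)μ, so δ = 1225/815.591 − 1 = 0.5019783…
Then the exponent is δ²μ/(2 + δ) = (1225 − μ)² / (μ·(2 + δ)) = 82.140777.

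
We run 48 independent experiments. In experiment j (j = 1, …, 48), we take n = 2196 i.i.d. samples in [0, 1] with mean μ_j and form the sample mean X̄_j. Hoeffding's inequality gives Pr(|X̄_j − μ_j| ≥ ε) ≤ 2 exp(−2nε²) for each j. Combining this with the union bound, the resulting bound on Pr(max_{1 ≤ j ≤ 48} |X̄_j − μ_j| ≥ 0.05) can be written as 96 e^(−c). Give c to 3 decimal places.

Union bound over the 48 events: Pr(max_{1 ≤ j ≤ 48} |X̄_j − μ_j| ≥ 0.05) ≤ 48·2·exp(−2nε²) = 96 exp(−2·2196·0.05²).
So c = 2·2196·0.05² = 10.9800.

10.980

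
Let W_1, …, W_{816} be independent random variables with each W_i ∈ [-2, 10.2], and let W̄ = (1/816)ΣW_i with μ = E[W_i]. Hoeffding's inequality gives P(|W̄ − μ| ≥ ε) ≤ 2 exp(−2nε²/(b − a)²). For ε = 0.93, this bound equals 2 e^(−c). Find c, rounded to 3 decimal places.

9.483

c = 2nε²/(b − a)² = 2·816·0.93² / 12.2² = 9.4835.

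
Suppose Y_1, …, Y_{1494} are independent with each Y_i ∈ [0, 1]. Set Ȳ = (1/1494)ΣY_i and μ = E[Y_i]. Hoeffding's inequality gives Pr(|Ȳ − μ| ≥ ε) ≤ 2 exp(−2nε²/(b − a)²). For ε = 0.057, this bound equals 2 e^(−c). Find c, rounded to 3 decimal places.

c = 2nε²/(b − a)² = 2·1494·0.057² / 1² = 9.7080.

9.708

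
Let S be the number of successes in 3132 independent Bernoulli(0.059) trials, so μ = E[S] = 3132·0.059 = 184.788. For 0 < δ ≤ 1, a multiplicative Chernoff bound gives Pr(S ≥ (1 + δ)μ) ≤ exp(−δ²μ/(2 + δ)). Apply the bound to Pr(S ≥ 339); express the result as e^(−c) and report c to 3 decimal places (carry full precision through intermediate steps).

Write 339 = (1 + δ)μ, so δ = 339/184.788 − 1 = 0.8345347…
Then the exponent is δ²μ/(2 + δ) = (339 − μ)² / (μ·(2 + δ)) = 45.402607.

45.403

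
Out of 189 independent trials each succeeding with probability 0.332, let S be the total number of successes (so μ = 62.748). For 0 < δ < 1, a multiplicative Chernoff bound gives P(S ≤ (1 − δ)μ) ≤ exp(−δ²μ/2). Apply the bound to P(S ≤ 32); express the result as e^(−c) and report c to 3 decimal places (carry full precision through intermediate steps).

Write 32 = (1 − δ)μ, so δ = 1 − 32/62.748 = 0.4900236…
Then the exponent is δ²μ/2 = (μ − 32)²/(2μ) = 7.533623.

7.534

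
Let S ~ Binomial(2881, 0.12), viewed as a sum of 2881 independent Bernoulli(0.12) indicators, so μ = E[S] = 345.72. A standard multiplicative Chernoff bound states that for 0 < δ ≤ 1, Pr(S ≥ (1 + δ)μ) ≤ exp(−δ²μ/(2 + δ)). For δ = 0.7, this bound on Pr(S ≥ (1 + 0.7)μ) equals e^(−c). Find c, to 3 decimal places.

62.742

c = δ²μ/(2 + δ) = 0.7²·345.72/(2 + 0.7) = 62.7418.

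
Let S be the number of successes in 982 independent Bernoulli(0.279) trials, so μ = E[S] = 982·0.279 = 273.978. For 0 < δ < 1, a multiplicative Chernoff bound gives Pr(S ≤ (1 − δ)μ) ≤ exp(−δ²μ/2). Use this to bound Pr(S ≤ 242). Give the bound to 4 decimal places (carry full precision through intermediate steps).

Write 242 = (1 − δ)μ, so δ = 1 − 242/273.978 = 0.1167174…
Then the exponent is δ²μ/2 = (μ − 242)²/(2μ) = 1.866195.
Bound = exp(−1.866195) = 0.15471.

0.1547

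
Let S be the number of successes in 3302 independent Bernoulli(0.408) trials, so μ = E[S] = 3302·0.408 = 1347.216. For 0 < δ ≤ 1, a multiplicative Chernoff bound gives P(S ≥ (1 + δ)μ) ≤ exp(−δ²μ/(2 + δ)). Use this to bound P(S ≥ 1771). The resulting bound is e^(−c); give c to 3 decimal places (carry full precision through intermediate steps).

Write 1771 = (1 + δ)μ, so δ = 1771/1347.216 − 1 = 0.3145628…
Then the exponent is δ²μ/(2 + δ) = (1771 − μ)² / (μ·(2 + δ)) = 57.594752.

57.595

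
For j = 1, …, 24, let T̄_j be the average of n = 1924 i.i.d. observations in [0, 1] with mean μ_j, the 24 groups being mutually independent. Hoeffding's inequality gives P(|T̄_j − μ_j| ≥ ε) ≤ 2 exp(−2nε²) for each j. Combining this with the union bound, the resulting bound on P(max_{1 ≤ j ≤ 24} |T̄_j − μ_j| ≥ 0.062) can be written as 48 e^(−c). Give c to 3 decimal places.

14.792

Union bound over the 24 events: P(max_{1 ≤ j ≤ 24} |T̄_j − μ_j| ≥ 0.062) ≤ 24·2·exp(−2nε²) = 48 exp(−2·1924·0.062²).
So c = 2·1924·0.062² = 14.7917.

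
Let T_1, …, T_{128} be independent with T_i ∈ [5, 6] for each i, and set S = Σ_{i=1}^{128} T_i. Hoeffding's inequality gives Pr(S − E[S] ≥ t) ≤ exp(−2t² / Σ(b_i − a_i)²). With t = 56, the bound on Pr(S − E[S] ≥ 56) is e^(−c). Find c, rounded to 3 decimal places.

49.000

Σ(b_i − a_i)² = 128·(1)² = 128.
c = 2t²/128 = 2·56²/128 = 49.0000.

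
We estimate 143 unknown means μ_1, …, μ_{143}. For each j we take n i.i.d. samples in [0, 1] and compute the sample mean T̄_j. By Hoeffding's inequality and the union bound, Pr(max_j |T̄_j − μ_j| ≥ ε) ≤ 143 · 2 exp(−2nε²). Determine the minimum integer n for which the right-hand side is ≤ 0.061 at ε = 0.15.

Need 2·143·exp(−2nε²) ≤ 0.061, i.e. exp(−2nε²) ≤ 0.061/286.
So 2nε² ≥ ln(286/0.061) = 8.452873.
Hence n ≥ 8.452873/(2·0.15²) = 187.842.
The smallest integer n is 188.

188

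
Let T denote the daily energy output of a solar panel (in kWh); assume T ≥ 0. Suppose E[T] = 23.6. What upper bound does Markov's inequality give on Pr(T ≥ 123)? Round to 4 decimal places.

Markov's inequality: for a non-negative random variable, Pr(T ≥ a) ≤ E[T]/a.
Here E[T] = 23.6 and a = 123, so the bound is 23.6/123 = 0.1919.

0.1919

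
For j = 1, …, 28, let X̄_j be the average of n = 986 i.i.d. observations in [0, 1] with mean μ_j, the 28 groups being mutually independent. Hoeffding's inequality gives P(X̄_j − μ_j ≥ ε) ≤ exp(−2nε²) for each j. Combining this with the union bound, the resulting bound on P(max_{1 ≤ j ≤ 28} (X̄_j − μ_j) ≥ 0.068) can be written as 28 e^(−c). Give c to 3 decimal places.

Union bound over the 28 events: P(max_{1 ≤ j ≤ 28} (X̄_j − μ_j) ≥ 0.068) ≤ 28·exp(−2nε²) = 28 exp(−2·986·0.068²).
So c = 2·986·0.068² = 9.1185.

9.119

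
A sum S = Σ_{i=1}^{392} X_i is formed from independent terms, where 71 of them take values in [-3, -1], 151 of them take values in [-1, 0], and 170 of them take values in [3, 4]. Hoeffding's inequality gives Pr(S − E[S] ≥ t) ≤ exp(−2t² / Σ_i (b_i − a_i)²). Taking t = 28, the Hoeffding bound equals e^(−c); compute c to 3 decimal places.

2.592

Σ(b_i − a_i)² = 71·2² + 151·1² + 170·1² = 605.
c = 2t² / 605 = 2·28² / 605 = 2.5917.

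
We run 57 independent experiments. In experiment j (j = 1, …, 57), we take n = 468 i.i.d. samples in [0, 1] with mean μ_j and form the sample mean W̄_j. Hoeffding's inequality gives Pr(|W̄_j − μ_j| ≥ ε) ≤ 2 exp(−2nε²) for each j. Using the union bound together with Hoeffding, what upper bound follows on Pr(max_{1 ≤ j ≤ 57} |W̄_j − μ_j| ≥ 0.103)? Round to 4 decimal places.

Per-experiment Hoeffding bound: 2·exp(−2·468·0.103²) = 2·exp(−9.93002) = 0.000097381.
Union bound over 57 events: 57·0.000097381 = 0.00555.

0.0056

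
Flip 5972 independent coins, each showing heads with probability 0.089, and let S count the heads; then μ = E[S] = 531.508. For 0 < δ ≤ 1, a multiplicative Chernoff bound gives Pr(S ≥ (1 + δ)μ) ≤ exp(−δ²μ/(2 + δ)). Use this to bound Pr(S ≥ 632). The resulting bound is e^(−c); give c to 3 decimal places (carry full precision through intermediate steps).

8.679

Write 632 = (1 + δ)μ, so δ = 632/531.508 − 1 = 0.1890696…
Then the exponent is δ²μ/(2 + δ) = (632 − μ)² / (μ·(2 + δ)) = 8.679478.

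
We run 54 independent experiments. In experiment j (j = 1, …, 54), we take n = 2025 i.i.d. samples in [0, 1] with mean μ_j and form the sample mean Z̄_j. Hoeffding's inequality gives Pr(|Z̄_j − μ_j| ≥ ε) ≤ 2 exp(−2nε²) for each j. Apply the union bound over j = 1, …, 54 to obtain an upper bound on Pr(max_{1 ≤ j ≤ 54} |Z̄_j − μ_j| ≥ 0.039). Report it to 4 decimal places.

Per-experiment Hoeffding bound: 2·exp(−2·2025·0.039²) = 2·exp(−6.16005) = 0.0042243.
Union bound over 54 events: 54·0.0042243 = 0.22811.

0.2281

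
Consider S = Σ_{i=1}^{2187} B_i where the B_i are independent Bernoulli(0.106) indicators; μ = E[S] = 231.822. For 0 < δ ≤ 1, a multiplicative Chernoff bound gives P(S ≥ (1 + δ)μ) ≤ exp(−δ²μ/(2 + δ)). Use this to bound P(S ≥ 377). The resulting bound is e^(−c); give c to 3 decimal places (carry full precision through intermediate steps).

34.619

Write 377 = (1 + δ)μ, so δ = 377/231.822 − 1 = 0.6262477…
Then the exponent is δ²μ/(2 + δ) = (377 − μ)² / (μ·(2 + δ)) = 34.618742.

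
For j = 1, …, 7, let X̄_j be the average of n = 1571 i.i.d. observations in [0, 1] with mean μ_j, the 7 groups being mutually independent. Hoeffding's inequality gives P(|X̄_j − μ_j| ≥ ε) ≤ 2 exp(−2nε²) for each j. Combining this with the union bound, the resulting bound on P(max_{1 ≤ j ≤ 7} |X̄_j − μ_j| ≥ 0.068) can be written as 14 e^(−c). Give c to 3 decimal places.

Union bound over the 7 events: P(max_{1 ≤ j ≤ 7} |X̄_j − μ_j| ≥ 0.068) ≤ 7·2·exp(−2nε²) = 14 exp(−2·1571·0.068²).
So c = 2·1571·0.068² = 14.5286.

14.529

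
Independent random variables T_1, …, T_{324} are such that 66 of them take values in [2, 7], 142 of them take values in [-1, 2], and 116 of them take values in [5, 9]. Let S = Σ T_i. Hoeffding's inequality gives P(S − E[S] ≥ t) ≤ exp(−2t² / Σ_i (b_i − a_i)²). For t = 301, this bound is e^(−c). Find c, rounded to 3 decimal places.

37.877

Σ(b_i − a_i)² = 66·5² + 142·3² + 116·4² = 4784.
c = 2t² / 4784 = 2·301² / 4784 = 37.8767.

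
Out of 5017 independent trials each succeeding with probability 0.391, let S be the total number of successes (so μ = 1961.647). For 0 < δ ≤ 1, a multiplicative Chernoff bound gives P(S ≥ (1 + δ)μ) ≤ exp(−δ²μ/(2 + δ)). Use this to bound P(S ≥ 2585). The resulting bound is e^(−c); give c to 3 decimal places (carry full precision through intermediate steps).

Write 2585 = (1 + δ)μ, so δ = 2585/1961.647 − 1 = 0.3177702…
Then the exponent is δ²μ/(2 + δ) = (2585 − μ)² / (μ·(2 + δ)) = 85.462751.

85.463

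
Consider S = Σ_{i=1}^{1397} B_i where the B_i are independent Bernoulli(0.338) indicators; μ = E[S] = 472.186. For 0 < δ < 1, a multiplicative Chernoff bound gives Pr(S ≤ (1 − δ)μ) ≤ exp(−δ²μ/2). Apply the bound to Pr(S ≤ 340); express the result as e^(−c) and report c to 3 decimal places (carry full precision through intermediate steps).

Write 340 = (1 − δ)μ, so δ = 1 − 340/472.186 = 0.2799448…
Then the exponent is δ²μ/2 = (μ − 340)²/(2μ) = 18.502390.

18.502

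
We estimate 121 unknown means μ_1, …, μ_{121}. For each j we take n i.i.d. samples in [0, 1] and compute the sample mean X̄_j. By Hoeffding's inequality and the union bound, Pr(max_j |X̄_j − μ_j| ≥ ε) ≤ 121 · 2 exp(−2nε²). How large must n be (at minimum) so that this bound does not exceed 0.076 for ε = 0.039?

2652

Need 2·121·exp(−2nε²) ≤ 0.076, i.e. exp(−2nε²) ≤ 0.076/242.
So 2nε² ≥ ln(242/0.076) = 8.065960.
Hence n ≥ 8.065960/(2·0.039²) = 2651.532.
The smallest integer n is 2652.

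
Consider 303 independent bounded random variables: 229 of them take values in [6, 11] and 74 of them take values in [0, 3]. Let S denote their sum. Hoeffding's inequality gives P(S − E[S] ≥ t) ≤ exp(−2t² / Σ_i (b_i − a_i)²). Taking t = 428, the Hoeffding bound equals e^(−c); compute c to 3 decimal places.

Σ(b_i − a_i)² = 229·5² + 74·3² = 6391.
c = 2t² / 6391 = 2·428² / 6391 = 57.3256.

57.326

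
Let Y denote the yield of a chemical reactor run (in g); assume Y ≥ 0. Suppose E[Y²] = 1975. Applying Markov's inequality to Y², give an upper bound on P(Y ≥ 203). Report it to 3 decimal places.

Since Y ≥ 0, the event {Y ≥ 203} is the same as {Y² ≥ 41209}.
Markov's inequality applied to Y² gives P(Y² ≥ 41209) ≤ E[Y²]/41209 = 1975/41209 = 0.0479.

0.048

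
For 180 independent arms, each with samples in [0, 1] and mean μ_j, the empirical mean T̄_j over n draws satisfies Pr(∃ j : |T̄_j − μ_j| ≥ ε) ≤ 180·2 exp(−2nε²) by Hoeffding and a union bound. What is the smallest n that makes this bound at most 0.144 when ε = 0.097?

Need 2·180·exp(−2nε²) ≤ 0.144, i.e. exp(−2nε²) ≤ 0.144/360.
So 2nε² ≥ ln(360/0.144) = 7.824046.
Hence n ≥ 7.824046/(2·0.097²) = 415.775.
The smallest integer n is 416.

416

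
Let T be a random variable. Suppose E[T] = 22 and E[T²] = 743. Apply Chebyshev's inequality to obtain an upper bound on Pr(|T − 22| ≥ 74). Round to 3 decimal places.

0.047

Var(T) = E[T²] − (E[T])² = 743 − 484 = 259.
Chebyshev's inequality: Pr(|T − μ| ≥ t) ≤ Var(T)/t² = 259/5476 = 0.0473.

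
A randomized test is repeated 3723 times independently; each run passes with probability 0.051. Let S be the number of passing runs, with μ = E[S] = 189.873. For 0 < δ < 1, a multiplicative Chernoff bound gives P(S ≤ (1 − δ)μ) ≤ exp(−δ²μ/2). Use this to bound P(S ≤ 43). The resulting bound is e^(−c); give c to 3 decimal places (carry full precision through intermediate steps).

Write 43 = (1 − δ)μ, so δ = 1 − 43/189.873 = 0.7735328…
Then the exponent is δ²μ/2 = (μ − 43)²/(2μ) = 56.805544.

56.806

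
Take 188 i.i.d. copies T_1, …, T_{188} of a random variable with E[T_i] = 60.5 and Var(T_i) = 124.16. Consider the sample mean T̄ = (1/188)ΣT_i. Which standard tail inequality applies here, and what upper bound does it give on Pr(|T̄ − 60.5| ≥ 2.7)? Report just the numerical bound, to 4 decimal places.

With mean and variance of each term known, Chebyshev's inequality bounds the deviation of the sum (or sample mean).
Var(T̄) = Var(T_i)/n = 124.16/188 = 0.66043.
Chebyshev: Pr(|T̄ − 60.5| ≥ 2.7) ≤ Var(T̄)/(2.7)² = 124.16/(188·2.7²) = 0.0906.

0.0906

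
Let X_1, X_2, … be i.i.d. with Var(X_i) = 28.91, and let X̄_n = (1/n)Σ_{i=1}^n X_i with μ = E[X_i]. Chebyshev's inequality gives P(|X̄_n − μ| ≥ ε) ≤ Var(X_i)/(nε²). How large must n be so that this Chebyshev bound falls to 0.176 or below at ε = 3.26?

Require 28.91/(n·3.26²) ≤ 0.176, i.e. n ≥ 28.91/(0.176·3.26²) = 15.456.
The smallest integer n is 16.

16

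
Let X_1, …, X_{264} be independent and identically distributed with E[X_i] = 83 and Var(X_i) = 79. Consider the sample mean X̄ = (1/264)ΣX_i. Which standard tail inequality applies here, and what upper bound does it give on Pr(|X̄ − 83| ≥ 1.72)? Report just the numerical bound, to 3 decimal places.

With mean and variance of each term known, Chebyshev's inequality bounds the deviation of the sum (or sample mean).
Var(X̄) = Var(X_i)/n = 79/264 = 0.29924.
Chebyshev: Pr(|X̄ − 83| ≥ 1.72) ≤ Var(X̄)/(1.72)² = 79/(264·1.72²) = 0.1012.

0.101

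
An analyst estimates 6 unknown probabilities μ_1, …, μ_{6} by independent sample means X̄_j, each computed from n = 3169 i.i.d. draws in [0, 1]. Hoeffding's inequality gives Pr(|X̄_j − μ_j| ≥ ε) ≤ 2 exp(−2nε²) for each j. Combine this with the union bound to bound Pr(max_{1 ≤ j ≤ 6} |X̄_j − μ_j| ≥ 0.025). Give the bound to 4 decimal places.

0.2285

Per-experiment Hoeffding bound: 2·exp(−2·3169·0.025²) = 2·exp(−3.96125) = 0.038079.
Union bound over 6 events: 6·0.038079 = 0.22847.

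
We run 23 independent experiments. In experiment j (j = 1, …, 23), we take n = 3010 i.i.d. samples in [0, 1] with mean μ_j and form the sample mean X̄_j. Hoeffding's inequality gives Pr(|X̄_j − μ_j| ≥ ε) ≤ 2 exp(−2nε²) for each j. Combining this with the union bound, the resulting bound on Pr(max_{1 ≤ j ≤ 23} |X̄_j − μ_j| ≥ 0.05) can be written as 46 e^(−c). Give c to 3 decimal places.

15.050

Union bound over the 23 events: Pr(max_{1 ≤ j ≤ 23} |X̄_j − μ_j| ≥ 0.05) ≤ 23·2·exp(−2nε²) = 46 exp(−2·3010·0.05²).
So c = 2·3010·0.05² = 15.0500.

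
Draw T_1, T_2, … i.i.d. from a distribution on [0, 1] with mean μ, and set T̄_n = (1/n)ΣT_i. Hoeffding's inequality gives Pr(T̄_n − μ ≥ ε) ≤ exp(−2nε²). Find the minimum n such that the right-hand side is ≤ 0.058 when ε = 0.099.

146

Require exp(−2nε²) ≤ 0.058, i.e. 2nε² ≥ ln(1/0.058) = 2.847312.
So n ≥ 2.847312 / (2·0.099²) = 145.256.
The smallest integer n is 146.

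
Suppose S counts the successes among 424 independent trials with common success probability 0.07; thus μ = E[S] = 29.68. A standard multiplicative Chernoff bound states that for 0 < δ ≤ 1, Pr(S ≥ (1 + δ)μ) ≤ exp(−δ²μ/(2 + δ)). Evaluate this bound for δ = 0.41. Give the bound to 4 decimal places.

Exponent = δ²μ/(2 + δ) = 0.41²·29.68/2.41 = 2.0702.
Bound = exp(−2.0702) = 0.12616.

0.1262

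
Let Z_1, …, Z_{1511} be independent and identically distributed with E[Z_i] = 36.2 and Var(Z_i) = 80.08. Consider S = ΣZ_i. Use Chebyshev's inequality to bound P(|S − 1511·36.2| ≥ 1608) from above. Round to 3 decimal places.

Var(S) = n·Var(Z_i) = 1511·80.08 = 121000.88.
Chebyshev: P(|S − 1511·36.2| ≥ 1608) ≤ Var(S)/1608² = 121000.88/2585664 = 0.0468.

0.047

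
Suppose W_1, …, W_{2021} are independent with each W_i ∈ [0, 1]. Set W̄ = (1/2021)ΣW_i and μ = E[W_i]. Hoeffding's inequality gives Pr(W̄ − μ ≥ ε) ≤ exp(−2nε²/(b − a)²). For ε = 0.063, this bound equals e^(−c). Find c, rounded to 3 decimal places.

c = 2nε²/(b − a)² = 2·2021·0.063² / 1² = 16.0427.

16.043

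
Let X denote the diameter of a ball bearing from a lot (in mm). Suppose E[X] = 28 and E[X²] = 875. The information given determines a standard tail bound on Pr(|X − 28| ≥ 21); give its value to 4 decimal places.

0.2063

The first two moments determine the variance, so Chebyshev's inequality is the sharpest standard bound available.
Var(X) = E[X²] − (E[X])² = 875 − 784 = 91.
Chebyshev's inequality: Pr(|X − μ| ≥ t) ≤ Var(X)/t² = 91/441 = 0.2063.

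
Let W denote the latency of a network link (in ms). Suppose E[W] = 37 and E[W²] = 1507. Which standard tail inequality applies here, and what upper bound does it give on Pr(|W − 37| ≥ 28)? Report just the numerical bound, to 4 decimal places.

0.1760

The first two moments determine the variance, so Chebyshev's inequality is the sharpest standard bound available.
Var(W) = E[W²] − (E[W])² = 1507 − 1369 = 138.
Chebyshev's inequality: Pr(|W − μ| ≥ t) ≤ Var(W)/t² = 138/784 = 0.1760.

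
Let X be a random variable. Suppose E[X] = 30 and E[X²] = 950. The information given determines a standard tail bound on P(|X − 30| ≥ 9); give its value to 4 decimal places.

The first two moments determine the variance, so Chebyshev's inequality is the sharpest standard bound available.
Var(X) = E[X²] − (E[X])² = 950 − 900 = 50.
Chebyshev's inequality: P(|X − μ| ≥ t) ≤ Var(X)/t² = 50/81 = 0.6173.

0.6173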